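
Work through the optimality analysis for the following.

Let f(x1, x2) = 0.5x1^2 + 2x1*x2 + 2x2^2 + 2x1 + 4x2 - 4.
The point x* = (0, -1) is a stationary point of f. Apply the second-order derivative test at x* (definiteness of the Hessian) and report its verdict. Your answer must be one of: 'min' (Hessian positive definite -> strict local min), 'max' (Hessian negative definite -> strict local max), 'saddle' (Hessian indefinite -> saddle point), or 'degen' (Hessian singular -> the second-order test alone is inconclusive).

Compute the Hessian H = grad^2 f:
  H = [[1, 2], [2, 4]]
Verify stationarity: grad f(x*) = H x* + g = (0, 0).
Eigenvalues of H: 0, 5.
H has a zero eigenvalue (singular; positive semidefinite but not definite), so H is neither positive definite, negative definite, nor indefinite. The second-order test alone is inconclusive -> degen.
(Indeed, f is constant along the null direction of H through x*, so x* is not a strict local extremum.)

degen


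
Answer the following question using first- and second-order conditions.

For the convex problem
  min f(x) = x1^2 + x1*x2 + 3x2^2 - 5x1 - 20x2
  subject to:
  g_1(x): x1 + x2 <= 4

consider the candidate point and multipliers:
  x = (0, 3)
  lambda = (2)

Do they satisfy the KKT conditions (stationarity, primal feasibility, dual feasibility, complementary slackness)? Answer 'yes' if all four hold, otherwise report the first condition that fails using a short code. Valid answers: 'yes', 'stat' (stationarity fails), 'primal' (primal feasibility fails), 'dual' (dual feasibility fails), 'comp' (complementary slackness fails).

Gradient of f: grad f(x) = Q x + c = (-2, -2)
Constraint values g_i(x) = a_i^T x - b_i:
  g_1((0, 3)) = -1
Stationarity residual: grad f(x) + sum_i lambda_i a_i = (0, 0)
  -> stationarity OK
Primal feasibility (all g_i <= 0): OK
Dual feasibility (all lambda_i >= 0): OK
Complementary slackness (lambda_i * g_i(x) = 0 for all i): FAILS

Verdict: the first failing condition is complementary_slackness -> comp.

comp


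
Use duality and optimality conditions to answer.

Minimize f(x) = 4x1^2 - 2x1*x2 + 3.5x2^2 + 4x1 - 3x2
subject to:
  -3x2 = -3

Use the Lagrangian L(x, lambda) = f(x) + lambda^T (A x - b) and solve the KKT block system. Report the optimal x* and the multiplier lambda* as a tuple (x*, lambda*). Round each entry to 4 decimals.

Form the Lagrangian:
  L(x, lambda) = (1/2) x^T Q x + c^T x + lambda^T (A x - b)
Stationarity (grad_x L = 0): Q x + c + A^T lambda = 0.
Primal feasibility: A x = b.

This gives the KKT block system:
  [ Q   A^T ] [ x     ]   [-c ]
  [ A    0  ] [ lambda ] = [ b ]

Solving the linear system:
  x*      = (-0.25, 1)
  lambda* = (1.5)
  f(x*)   = 0.25

x* = (-0.25, 1), lambda* = (1.5)


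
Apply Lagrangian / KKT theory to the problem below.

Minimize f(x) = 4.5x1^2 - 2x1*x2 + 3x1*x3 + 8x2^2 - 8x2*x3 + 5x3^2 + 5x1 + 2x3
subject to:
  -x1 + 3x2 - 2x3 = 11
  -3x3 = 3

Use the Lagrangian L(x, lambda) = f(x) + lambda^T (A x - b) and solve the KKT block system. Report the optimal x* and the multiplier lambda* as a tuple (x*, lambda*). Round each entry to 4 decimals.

Form the Lagrangian:
  L(x, lambda) = (1/2) x^T Q x + c^T x + lambda^T (A x - b)
Stationarity (grad_x L = 0): Q x + c + A^T lambda = 0.
Primal feasibility: A x = b.

This gives the KKT block system:
  [ Q   A^T ] [ x     ]   [-c ]
  [ A    0  ] [ lambda ] = [ b ]

Solving the linear system:
  x*      = (-1.5529, 2.4824, -1)
  lambda* = (-16.9412, 0.4549)
  f(x*)   = 87.6118

x* = (-1.5529, 2.4824, -1), lambda* = (-16.9412, 0.4549)


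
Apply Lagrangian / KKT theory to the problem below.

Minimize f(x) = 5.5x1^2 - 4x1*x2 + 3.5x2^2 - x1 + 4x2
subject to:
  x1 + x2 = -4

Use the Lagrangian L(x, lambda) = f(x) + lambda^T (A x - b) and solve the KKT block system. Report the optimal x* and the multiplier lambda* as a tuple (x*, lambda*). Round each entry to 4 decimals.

Form the Lagrangian:
  L(x, lambda) = (1/2) x^T Q x + c^T x + lambda^T (A x - b)
Stationarity (grad_x L = 0): Q x + c + A^T lambda = 0.
Primal feasibility: A x = b.

This gives the KKT block system:
  [ Q   A^T ] [ x     ]   [-c ]
  [ A    0  ] [ lambda ] = [ b ]

Solving the linear system:
  x*      = (-1.5, -2.5)
  lambda* = (7.5)
  f(x*)   = 10.75

x* = (-1.5, -2.5), lambda* = (7.5)


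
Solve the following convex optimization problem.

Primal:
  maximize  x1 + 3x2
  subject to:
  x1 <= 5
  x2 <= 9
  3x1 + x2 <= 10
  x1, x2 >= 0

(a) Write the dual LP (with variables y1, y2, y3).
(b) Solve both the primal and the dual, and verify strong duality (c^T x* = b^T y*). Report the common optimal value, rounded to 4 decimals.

The standard primal-dual pair for 'max c^T x s.t. A x <= b, x >= 0' is:
  Dual:  min b^T y  s.t.  A^T y >= c,  y >= 0.

So the dual LP is:
  minimize  5y1 + 9y2 + 10y3
  subject to:
    y1 + 3y3 >= 1
    y2 + y3 >= 3
    y1, y2, y3 >= 0

Solving the primal: x* = (0.3333, 9).
  primal value c^T x* = 27.3333.
Solving the dual: y* = (0, 2.6667, 0.3333).
  dual value b^T y* = 27.3333.
Strong duality: c^T x* = b^T y*. Confirmed.

27.3333


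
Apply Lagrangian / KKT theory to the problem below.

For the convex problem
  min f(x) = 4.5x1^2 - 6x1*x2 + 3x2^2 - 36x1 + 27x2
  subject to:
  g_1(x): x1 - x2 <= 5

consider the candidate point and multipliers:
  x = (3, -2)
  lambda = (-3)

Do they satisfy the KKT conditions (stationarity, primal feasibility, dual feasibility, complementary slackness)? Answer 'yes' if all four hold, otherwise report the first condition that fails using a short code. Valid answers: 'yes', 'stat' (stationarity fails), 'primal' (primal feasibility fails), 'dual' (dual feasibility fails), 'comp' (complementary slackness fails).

Gradient of f: grad f(x) = Q x + c = (3, -3)
Constraint values g_i(x) = a_i^T x - b_i:
  g_1((3, -2)) = 0
Stationarity residual: grad f(x) + sum_i lambda_i a_i = (0, 0)
  -> stationarity OK
Primal feasibility (all g_i <= 0): OK
Dual feasibility (all lambda_i >= 0): FAILS
Complementary slackness (lambda_i * g_i(x) = 0 for all i): OK

Verdict: the first failing condition is dual_feasibility -> dual.

dual


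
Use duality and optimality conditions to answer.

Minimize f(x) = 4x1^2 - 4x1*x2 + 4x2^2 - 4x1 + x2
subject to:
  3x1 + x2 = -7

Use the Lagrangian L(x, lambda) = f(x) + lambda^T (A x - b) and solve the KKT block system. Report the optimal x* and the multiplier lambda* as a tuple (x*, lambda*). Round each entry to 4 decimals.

Form the Lagrangian:
  L(x, lambda) = (1/2) x^T Q x + c^T x + lambda^T (A x - b)
Stationarity (grad_x L = 0): Q x + c + A^T lambda = 0.
Primal feasibility: A x = b.

This gives the KKT block system:
  [ Q   A^T ] [ x     ]   [-c ]
  [ A    0  ] [ lambda ] = [ b ]

Solving the linear system:
  x*      = (-1.8173, -1.5481)
  lambda* = (4.1154)
  f(x*)   = 17.2644

x* = (-1.8173, -1.5481), lambda* = (4.1154)


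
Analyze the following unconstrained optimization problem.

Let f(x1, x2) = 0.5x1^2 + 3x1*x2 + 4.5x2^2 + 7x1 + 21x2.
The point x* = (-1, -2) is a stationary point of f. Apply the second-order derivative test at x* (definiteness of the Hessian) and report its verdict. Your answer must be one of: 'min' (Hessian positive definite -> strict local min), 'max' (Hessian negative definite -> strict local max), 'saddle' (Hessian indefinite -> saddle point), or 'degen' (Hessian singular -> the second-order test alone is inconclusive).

Compute the Hessian H = grad^2 f:
  H = [[1, 3], [3, 9]]
Verify stationarity: grad f(x*) = H x* + g = (0, 0).
Eigenvalues of H: 0, 10.
H has a zero eigenvalue (singular; positive semidefinite but not definite), so H is neither positive definite, negative definite, nor indefinite. The second-order test alone is inconclusive -> degen.
(Indeed, f is constant along the null direction of H through x*, so x* is not a strict local extremum.)

degen


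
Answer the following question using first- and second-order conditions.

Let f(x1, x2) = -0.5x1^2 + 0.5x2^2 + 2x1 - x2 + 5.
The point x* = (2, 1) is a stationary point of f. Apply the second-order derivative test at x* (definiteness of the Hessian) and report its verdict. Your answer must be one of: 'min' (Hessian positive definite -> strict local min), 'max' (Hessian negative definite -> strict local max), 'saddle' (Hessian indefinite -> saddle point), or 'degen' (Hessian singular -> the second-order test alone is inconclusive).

Compute the Hessian H = grad^2 f:
  H = [[-1, 0], [0, 1]]
Verify stationarity: grad f(x*) = H x* + g = (0, 0).
Eigenvalues of H: -1, 1.
Eigenvalues have mixed signs, so H is indefinite -> x* is a saddle point.

saddle


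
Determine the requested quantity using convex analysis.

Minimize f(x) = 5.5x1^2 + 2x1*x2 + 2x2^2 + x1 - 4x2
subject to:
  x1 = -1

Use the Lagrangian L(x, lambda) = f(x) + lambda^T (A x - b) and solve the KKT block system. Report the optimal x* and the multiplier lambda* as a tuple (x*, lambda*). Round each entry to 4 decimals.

Form the Lagrangian:
  L(x, lambda) = (1/2) x^T Q x + c^T x + lambda^T (A x - b)
Stationarity (grad_x L = 0): Q x + c + A^T lambda = 0.
Primal feasibility: A x = b.

This gives the KKT block system:
  [ Q   A^T ] [ x     ]   [-c ]
  [ A    0  ] [ lambda ] = [ b ]

Solving the linear system:
  x*      = (-1, 1.5)
  lambda* = (7)
  f(x*)   = 0

x* = (-1, 1.5), lambda* = (7)


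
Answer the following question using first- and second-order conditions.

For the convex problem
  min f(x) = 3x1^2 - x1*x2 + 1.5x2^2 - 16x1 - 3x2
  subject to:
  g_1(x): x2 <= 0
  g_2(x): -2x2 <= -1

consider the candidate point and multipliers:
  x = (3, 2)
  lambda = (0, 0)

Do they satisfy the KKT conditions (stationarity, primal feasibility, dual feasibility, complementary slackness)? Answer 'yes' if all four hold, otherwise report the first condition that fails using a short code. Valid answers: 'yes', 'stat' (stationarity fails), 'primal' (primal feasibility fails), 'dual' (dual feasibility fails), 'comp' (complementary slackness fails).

Gradient of f: grad f(x) = Q x + c = (0, 0)
Constraint values g_i(x) = a_i^T x - b_i:
  g_1((3, 2)) = 2
  g_2((3, 2)) = -3
Stationarity residual: grad f(x) + sum_i lambda_i a_i = (0, 0)
  -> stationarity OK
Primal feasibility (all g_i <= 0): FAILS
Dual feasibility (all lambda_i >= 0): OK
Complementary slackness (lambda_i * g_i(x) = 0 for all i): OK

Verdict: the first failing condition is primal_feasibility -> primal.

primal


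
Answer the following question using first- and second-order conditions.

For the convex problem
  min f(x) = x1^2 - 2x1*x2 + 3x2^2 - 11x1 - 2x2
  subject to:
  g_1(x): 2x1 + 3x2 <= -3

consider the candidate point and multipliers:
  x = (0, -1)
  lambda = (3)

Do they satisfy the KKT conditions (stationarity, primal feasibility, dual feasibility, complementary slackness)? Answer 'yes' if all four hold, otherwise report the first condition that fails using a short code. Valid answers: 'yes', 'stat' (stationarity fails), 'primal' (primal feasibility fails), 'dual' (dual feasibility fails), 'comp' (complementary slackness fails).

Gradient of f: grad f(x) = Q x + c = (-9, -8)
Constraint values g_i(x) = a_i^T x - b_i:
  g_1((0, -1)) = 0
Stationarity residual: grad f(x) + sum_i lambda_i a_i = (-3, 1)
  -> stationarity FAILS
Primal feasibility (all g_i <= 0): OK
Dual feasibility (all lambda_i >= 0): OK
Complementary slackness (lambda_i * g_i(x) = 0 for all i): OK

Verdict: the first failing condition is stationarity -> stat.

stat


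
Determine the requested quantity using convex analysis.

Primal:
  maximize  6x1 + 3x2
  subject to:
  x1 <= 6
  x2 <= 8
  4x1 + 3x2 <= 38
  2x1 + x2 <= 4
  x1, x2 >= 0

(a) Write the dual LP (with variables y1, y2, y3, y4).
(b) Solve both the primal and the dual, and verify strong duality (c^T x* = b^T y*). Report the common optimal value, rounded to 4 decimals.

The standard primal-dual pair for 'max c^T x s.t. A x <= b, x >= 0' is:
  Dual:  min b^T y  s.t.  A^T y >= c,  y >= 0.

So the dual LP is:
  minimize  6y1 + 8y2 + 38y3 + 4y4
  subject to:
    y1 + 4y3 + 2y4 >= 6
    y2 + 3y3 + y4 >= 3
    y1, y2, y3, y4 >= 0

Solving the primal: x* = (2, 0).
  primal value c^T x* = 12.
Solving the dual: y* = (0, 0, 0, 3).
  dual value b^T y* = 12.
Strong duality: c^T x* = b^T y*. Confirmed.

12


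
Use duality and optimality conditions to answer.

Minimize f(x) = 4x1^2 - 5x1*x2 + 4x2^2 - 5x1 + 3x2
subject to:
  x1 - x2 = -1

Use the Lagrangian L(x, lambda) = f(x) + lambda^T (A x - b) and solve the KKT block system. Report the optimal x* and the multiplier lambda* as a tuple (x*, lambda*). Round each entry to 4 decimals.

Form the Lagrangian:
  L(x, lambda) = (1/2) x^T Q x + c^T x + lambda^T (A x - b)
Stationarity (grad_x L = 0): Q x + c + A^T lambda = 0.
Primal feasibility: A x = b.

This gives the KKT block system:
  [ Q   A^T ] [ x     ]   [-c ]
  [ A    0  ] [ lambda ] = [ b ]

Solving the linear system:
  x*      = (-0.1667, 0.8333)
  lambda* = (10.5)
  f(x*)   = 6.9167

x* = (-0.1667, 0.8333), lambda* = (10.5)


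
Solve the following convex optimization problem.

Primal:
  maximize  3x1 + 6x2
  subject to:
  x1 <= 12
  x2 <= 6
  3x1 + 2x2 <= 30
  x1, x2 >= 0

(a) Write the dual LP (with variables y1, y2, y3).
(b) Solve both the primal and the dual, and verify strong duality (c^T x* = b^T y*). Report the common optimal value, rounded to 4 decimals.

The standard primal-dual pair for 'max c^T x s.t. A x <= b, x >= 0' is:
  Dual:  min b^T y  s.t.  A^T y >= c,  y >= 0.

So the dual LP is:
  minimize  12y1 + 6y2 + 30y3
  subject to:
    y1 + 3y3 >= 3
    y2 + 2y3 >= 6
    y1, y2, y3 >= 0

Solving the primal: x* = (6, 6).
  primal value c^T x* = 54.
Solving the dual: y* = (0, 4, 1).
  dual value b^T y* = 54.
Strong duality: c^T x* = b^T y*. Confirmed.

54


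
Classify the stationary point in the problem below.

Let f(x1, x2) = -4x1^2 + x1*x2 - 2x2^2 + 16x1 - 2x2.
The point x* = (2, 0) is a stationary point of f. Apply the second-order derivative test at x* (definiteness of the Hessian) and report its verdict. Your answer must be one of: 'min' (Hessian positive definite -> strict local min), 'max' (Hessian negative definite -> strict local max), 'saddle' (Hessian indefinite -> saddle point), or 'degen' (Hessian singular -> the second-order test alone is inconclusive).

Compute the Hessian H = grad^2 f:
  H = [[-8, 1], [1, -4]]
Verify stationarity: grad f(x*) = H x* + g = (0, 0).
Eigenvalues of H: -8.2361, -3.7639.
Both eigenvalues < 0, so H is negative definite -> x* is a strict local max.

max


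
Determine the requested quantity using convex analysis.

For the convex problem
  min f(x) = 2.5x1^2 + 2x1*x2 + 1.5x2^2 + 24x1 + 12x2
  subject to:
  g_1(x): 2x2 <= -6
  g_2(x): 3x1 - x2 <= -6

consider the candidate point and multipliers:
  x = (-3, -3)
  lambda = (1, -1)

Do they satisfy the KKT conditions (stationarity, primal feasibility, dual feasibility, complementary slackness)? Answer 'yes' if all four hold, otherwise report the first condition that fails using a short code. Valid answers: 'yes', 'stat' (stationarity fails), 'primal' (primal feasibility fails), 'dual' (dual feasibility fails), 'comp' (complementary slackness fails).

Gradient of f: grad f(x) = Q x + c = (3, -3)
Constraint values g_i(x) = a_i^T x - b_i:
  g_1((-3, -3)) = 0
  g_2((-3, -3)) = 0
Stationarity residual: grad f(x) + sum_i lambda_i a_i = (0, 0)
  -> stationarity OK
Primal feasibility (all g_i <= 0): OK
Dual feasibility (all lambda_i >= 0): FAILS
Complementary slackness (lambda_i * g_i(x) = 0 for all i): OK

Verdict: the first failing condition is dual_feasibility -> dual.

dual


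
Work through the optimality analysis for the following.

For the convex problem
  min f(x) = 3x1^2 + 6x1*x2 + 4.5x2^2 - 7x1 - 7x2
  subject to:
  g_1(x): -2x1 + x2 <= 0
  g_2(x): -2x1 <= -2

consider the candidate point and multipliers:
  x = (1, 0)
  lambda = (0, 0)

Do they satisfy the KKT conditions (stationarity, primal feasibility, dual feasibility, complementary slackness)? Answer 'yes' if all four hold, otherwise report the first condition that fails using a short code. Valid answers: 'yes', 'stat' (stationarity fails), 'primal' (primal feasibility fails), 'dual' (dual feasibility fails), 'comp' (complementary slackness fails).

Gradient of f: grad f(x) = Q x + c = (-1, -1)
Constraint values g_i(x) = a_i^T x - b_i:
  g_1((1, 0)) = -2
  g_2((1, 0)) = 0
Stationarity residual: grad f(x) + sum_i lambda_i a_i = (-1, -1)
  -> stationarity FAILS
Primal feasibility (all g_i <= 0): OK
Dual feasibility (all lambda_i >= 0): OK
Complementary slackness (lambda_i * g_i(x) = 0 for all i): OK

Verdict: the first failing condition is stationarity -> stat.

stat


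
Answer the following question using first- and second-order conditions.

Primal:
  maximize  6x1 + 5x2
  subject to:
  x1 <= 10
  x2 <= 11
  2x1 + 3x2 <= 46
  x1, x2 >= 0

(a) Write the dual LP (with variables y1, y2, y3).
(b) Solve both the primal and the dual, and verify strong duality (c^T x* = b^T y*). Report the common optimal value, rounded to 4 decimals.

The standard primal-dual pair for 'max c^T x s.t. A x <= b, x >= 0' is:
  Dual:  min b^T y  s.t.  A^T y >= c,  y >= 0.

So the dual LP is:
  minimize  10y1 + 11y2 + 46y3
  subject to:
    y1 + 2y3 >= 6
    y2 + 3y3 >= 5
    y1, y2, y3 >= 0

Solving the primal: x* = (10, 8.6667).
  primal value c^T x* = 103.3333.
Solving the dual: y* = (2.6667, 0, 1.6667).
  dual value b^T y* = 103.3333.
Strong duality: c^T x* = b^T y*. Confirmed.

103.3333


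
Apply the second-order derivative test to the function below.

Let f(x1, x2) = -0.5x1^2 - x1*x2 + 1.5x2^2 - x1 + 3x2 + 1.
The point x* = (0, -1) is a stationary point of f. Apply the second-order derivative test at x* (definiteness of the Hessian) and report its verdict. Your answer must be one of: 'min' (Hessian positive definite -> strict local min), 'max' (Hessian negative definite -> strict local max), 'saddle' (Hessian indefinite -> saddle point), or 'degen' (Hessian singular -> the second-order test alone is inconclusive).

Compute the Hessian H = grad^2 f:
  H = [[-1, -1], [-1, 3]]
Verify stationarity: grad f(x*) = H x* + g = (0, 0).
Eigenvalues of H: -1.2361, 3.2361.
Eigenvalues have mixed signs, so H is indefinite -> x* is a saddle point.

saddle


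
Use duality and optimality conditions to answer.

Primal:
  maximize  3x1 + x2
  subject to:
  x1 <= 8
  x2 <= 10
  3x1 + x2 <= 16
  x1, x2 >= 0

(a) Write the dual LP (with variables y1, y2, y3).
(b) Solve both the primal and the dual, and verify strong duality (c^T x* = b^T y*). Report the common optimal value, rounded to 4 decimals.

The standard primal-dual pair for 'max c^T x s.t. A x <= b, x >= 0' is:
  Dual:  min b^T y  s.t.  A^T y >= c,  y >= 0.

So the dual LP is:
  minimize  8y1 + 10y2 + 16y3
  subject to:
    y1 + 3y3 >= 3
    y2 + y3 >= 1
    y1, y2, y3 >= 0

Solving the primal: x* = (5.3333, 0).
  primal value c^T x* = 16.
Solving the dual: y* = (0, 0, 1).
  dual value b^T y* = 16.
Strong duality: c^T x* = b^T y*. Confirmed.

16


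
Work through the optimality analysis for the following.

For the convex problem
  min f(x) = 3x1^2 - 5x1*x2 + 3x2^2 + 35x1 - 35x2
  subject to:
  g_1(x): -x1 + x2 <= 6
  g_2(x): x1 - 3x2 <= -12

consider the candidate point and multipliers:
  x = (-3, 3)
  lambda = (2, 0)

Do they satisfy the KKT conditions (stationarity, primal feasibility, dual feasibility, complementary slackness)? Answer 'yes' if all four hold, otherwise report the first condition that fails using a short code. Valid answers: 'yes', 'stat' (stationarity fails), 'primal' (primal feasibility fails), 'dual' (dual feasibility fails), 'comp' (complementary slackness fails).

Gradient of f: grad f(x) = Q x + c = (2, -2)
Constraint values g_i(x) = a_i^T x - b_i:
  g_1((-3, 3)) = 0
  g_2((-3, 3)) = 0
Stationarity residual: grad f(x) + sum_i lambda_i a_i = (0, 0)
  -> stationarity OK
Primal feasibility (all g_i <= 0): OK
Dual feasibility (all lambda_i >= 0): OK
Complementary slackness (lambda_i * g_i(x) = 0 for all i): OK

Verdict: yes, KKT holds.

yes


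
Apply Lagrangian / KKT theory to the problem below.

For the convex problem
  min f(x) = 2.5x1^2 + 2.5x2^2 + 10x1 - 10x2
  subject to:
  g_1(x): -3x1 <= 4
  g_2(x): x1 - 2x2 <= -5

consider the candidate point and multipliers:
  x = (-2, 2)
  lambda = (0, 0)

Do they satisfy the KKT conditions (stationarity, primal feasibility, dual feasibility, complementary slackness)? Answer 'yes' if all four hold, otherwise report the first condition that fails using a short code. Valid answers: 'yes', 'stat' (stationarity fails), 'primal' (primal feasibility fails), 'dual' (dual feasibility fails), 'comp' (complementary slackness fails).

Gradient of f: grad f(x) = Q x + c = (0, 0)
Constraint values g_i(x) = a_i^T x - b_i:
  g_1((-2, 2)) = 2
  g_2((-2, 2)) = -1
Stationarity residual: grad f(x) + sum_i lambda_i a_i = (0, 0)
  -> stationarity OK
Primal feasibility (all g_i <= 0): FAILS
Dual feasibility (all lambda_i >= 0): OK
Complementary slackness (lambda_i * g_i(x) = 0 for all i): OK

Verdict: the first failing condition is primal_feasibility -> primal.

primal


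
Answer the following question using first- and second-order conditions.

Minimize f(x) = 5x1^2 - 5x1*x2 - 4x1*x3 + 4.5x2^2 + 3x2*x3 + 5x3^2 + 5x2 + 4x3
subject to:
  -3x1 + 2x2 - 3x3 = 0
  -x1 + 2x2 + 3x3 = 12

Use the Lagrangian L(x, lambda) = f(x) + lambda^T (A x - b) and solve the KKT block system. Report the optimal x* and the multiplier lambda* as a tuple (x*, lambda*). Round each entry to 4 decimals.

Form the Lagrangian:
  L(x, lambda) = (1/2) x^T Q x + c^T x + lambda^T (A x - b)
Stationarity (grad_x L = 0): Q x + c + A^T lambda = 0.
Primal feasibility: A x = b.

This gives the KKT block system:
  [ Q   A^T ] [ x     ]   [-c ]
  [ A    0  ] [ lambda ] = [ b ]

Solving the linear system:
  x*      = (-0.3711, 2.6289, 2.1237)
  lambda* = (-3.4536, -14.9897)
  f(x*)   = 100.7577

x* = (-0.3711, 2.6289, 2.1237), lambda* = (-3.4536, -14.9897)


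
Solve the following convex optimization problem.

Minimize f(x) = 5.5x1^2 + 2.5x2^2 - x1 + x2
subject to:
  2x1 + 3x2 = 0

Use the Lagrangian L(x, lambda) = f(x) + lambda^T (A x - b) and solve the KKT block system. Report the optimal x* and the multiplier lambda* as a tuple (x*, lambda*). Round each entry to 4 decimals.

Form the Lagrangian:
  L(x, lambda) = (1/2) x^T Q x + c^T x + lambda^T (A x - b)
Stationarity (grad_x L = 0): Q x + c + A^T lambda = 0.
Primal feasibility: A x = b.

This gives the KKT block system:
  [ Q   A^T ] [ x     ]   [-c ]
  [ A    0  ] [ lambda ] = [ b ]

Solving the linear system:
  x*      = (0.1261, -0.084)
  lambda* = (-0.1933)
  f(x*)   = -0.105

x* = (0.1261, -0.084), lambda* = (-0.1933)


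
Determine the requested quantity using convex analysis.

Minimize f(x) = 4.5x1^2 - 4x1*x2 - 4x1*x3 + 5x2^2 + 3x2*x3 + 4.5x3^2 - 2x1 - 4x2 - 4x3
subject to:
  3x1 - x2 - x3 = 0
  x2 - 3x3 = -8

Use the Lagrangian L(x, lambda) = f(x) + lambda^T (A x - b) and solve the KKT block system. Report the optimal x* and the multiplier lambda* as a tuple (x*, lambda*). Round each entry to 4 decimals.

Form the Lagrangian:
  L(x, lambda) = (1/2) x^T Q x + c^T x + lambda^T (A x - b)
Stationarity (grad_x L = 0): Q x + c + A^T lambda = 0.
Primal feasibility: A x = b.

This gives the KKT block system:
  [ Q   A^T ] [ x     ]   [-c ]
  [ A    0  ] [ lambda ] = [ b ]

Solving the linear system:
  x*      = (0.7183, -0.3838, 2.5387)
  lambda* = (1.385, 4.4797)
  f(x*)   = 12.8905

x* = (0.7183, -0.3838, 2.5387), lambda* = (1.385, 4.4797)


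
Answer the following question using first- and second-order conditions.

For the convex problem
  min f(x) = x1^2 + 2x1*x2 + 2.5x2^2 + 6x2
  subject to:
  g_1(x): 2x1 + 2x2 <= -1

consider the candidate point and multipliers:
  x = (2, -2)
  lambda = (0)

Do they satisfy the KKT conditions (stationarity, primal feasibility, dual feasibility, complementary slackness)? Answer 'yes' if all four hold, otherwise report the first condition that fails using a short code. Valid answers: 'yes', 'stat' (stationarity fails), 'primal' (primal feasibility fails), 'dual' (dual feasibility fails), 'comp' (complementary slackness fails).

Gradient of f: grad f(x) = Q x + c = (0, 0)
Constraint values g_i(x) = a_i^T x - b_i:
  g_1((2, -2)) = 1
Stationarity residual: grad f(x) + sum_i lambda_i a_i = (0, 0)
  -> stationarity OK
Primal feasibility (all g_i <= 0): FAILS
Dual feasibility (all lambda_i >= 0): OK
Complementary slackness (lambda_i * g_i(x) = 0 for all i): OK

Verdict: the first failing condition is primal_feasibility -> primal.

primal


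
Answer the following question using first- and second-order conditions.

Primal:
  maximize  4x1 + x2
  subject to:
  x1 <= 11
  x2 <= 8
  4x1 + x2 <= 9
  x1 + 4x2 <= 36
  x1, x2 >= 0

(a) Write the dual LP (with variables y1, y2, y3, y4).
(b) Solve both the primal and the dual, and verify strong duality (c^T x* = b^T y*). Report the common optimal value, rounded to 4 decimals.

The standard primal-dual pair for 'max c^T x s.t. A x <= b, x >= 0' is:
  Dual:  min b^T y  s.t.  A^T y >= c,  y >= 0.

So the dual LP is:
  minimize  11y1 + 8y2 + 9y3 + 36y4
  subject to:
    y1 + 4y3 + y4 >= 4
    y2 + y3 + 4y4 >= 1
    y1, y2, y3, y4 >= 0

Solving the primal: x* = (2.25, 0).
  primal value c^T x* = 9.
Solving the dual: y* = (0, 0, 1, 0).
  dual value b^T y* = 9.
Strong duality: c^T x* = b^T y*. Confirmed.

9


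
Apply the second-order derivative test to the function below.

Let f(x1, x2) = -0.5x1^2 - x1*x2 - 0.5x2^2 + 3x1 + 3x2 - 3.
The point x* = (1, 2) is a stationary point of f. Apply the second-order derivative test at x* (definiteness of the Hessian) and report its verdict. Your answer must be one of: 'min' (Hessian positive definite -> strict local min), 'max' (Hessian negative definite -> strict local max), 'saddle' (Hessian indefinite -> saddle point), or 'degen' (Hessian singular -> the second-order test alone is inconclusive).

Compute the Hessian H = grad^2 f:
  H = [[-1, -1], [-1, -1]]
Verify stationarity: grad f(x*) = H x* + g = (0, 0).
Eigenvalues of H: -2, 0.
H has a zero eigenvalue (singular; negative semidefinite but not definite), so H is neither positive definite, negative definite, nor indefinite. The second-order test alone is inconclusive -> degen.
(Indeed, f is constant along the null direction of H through x*, so x* is not a strict local extremum.)

degen


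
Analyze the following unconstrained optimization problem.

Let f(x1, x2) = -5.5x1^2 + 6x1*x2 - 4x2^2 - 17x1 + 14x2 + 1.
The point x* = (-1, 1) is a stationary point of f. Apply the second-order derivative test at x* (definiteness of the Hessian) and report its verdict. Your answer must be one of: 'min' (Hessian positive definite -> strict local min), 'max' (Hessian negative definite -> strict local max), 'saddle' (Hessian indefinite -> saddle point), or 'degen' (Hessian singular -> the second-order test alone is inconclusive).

Compute the Hessian H = grad^2 f:
  H = [[-11, 6], [6, -8]]
Verify stationarity: grad f(x*) = H x* + g = (0, 0).
Eigenvalues of H: -15.6847, -3.3153.
Both eigenvalues < 0, so H is negative definite -> x* is a strict local max.

max


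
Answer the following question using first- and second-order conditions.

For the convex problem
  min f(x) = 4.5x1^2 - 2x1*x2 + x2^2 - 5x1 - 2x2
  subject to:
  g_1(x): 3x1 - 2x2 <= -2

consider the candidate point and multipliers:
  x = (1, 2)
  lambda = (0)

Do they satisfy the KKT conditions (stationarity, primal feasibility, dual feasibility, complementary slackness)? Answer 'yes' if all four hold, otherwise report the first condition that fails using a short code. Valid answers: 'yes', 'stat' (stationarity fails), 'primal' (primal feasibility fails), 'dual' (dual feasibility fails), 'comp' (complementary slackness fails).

Gradient of f: grad f(x) = Q x + c = (0, 0)
Constraint values g_i(x) = a_i^T x - b_i:
  g_1((1, 2)) = 1
Stationarity residual: grad f(x) + sum_i lambda_i a_i = (0, 0)
  -> stationarity OK
Primal feasibility (all g_i <= 0): FAILS
Dual feasibility (all lambda_i >= 0): OK
Complementary slackness (lambda_i * g_i(x) = 0 for all i): OK

Verdict: the first failing condition is primal_feasibility -> primal.

primal


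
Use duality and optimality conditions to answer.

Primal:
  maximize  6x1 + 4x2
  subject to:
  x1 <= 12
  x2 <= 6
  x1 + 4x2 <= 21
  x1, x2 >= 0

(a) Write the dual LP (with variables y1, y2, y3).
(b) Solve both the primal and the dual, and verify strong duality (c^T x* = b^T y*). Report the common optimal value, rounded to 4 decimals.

The standard primal-dual pair for 'max c^T x s.t. A x <= b, x >= 0' is:
  Dual:  min b^T y  s.t.  A^T y >= c,  y >= 0.

So the dual LP is:
  minimize  12y1 + 6y2 + 21y3
  subject to:
    y1 + y3 >= 6
    y2 + 4y3 >= 4
    y1, y2, y3 >= 0

Solving the primal: x* = (12, 2.25).
  primal value c^T x* = 81.
Solving the dual: y* = (5, 0, 1).
  dual value b^T y* = 81.
Strong duality: c^T x* = b^T y*. Confirmed.

81


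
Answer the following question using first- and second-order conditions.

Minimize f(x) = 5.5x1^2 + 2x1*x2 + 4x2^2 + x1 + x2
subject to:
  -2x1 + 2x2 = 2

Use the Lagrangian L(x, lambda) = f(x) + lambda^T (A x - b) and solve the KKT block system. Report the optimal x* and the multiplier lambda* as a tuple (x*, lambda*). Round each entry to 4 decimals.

Form the Lagrangian:
  L(x, lambda) = (1/2) x^T Q x + c^T x + lambda^T (A x - b)
Stationarity (grad_x L = 0): Q x + c + A^T lambda = 0.
Primal feasibility: A x = b.

This gives the KKT block system:
  [ Q   A^T ] [ x     ]   [-c ]
  [ A    0  ] [ lambda ] = [ b ]

Solving the linear system:
  x*      = (-0.5217, 0.4783)
  lambda* = (-1.8913)
  f(x*)   = 1.8696

x* = (-0.5217, 0.4783), lambda* = (-1.8913)


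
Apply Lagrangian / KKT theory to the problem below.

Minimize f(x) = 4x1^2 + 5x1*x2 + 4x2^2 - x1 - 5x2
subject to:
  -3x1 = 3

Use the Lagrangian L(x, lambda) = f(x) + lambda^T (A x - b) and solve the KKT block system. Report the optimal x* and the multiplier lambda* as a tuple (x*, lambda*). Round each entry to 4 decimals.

Form the Lagrangian:
  L(x, lambda) = (1/2) x^T Q x + c^T x + lambda^T (A x - b)
Stationarity (grad_x L = 0): Q x + c + A^T lambda = 0.
Primal feasibility: A x = b.

This gives the KKT block system:
  [ Q   A^T ] [ x     ]   [-c ]
  [ A    0  ] [ lambda ] = [ b ]

Solving the linear system:
  x*      = (-1, 1.25)
  lambda* = (-0.9167)
  f(x*)   = -1.25

x* = (-1, 1.25), lambda* = (-0.9167)


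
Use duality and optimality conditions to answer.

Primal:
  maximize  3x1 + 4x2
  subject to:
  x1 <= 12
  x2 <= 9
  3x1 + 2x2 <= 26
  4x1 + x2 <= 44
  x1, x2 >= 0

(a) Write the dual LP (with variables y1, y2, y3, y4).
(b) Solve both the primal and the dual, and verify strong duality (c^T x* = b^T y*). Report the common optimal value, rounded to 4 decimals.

The standard primal-dual pair for 'max c^T x s.t. A x <= b, x >= 0' is:
  Dual:  min b^T y  s.t.  A^T y >= c,  y >= 0.

So the dual LP is:
  minimize  12y1 + 9y2 + 26y3 + 44y4
  subject to:
    y1 + 3y3 + 4y4 >= 3
    y2 + 2y3 + y4 >= 4
    y1, y2, y3, y4 >= 0

Solving the primal: x* = (2.6667, 9).
  primal value c^T x* = 44.
Solving the dual: y* = (0, 2, 1, 0).
  dual value b^T y* = 44.
Strong duality: c^T x* = b^T y*. Confirmed.

44


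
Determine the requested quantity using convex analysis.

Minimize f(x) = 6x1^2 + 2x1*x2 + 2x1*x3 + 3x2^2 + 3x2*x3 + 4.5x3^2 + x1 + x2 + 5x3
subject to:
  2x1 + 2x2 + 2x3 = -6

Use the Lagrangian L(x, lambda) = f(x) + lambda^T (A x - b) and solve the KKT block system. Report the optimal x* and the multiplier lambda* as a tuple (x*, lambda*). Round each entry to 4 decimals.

Form the Lagrangian:
  L(x, lambda) = (1/2) x^T Q x + c^T x + lambda^T (A x - b)
Stationarity (grad_x L = 0): Q x + c + A^T lambda = 0.
Primal feasibility: A x = b.

This gives the KKT block system:
  [ Q   A^T ] [ x     ]   [-c ]
  [ A    0  ] [ lambda ] = [ b ]

Solving the linear system:
  x*      = (-0.5897, -1.1624, -1.2479)
  lambda* = (5.4487)
  f(x*)   = 12.3504

x* = (-0.5897, -1.1624, -1.2479), lambda* = (5.4487)


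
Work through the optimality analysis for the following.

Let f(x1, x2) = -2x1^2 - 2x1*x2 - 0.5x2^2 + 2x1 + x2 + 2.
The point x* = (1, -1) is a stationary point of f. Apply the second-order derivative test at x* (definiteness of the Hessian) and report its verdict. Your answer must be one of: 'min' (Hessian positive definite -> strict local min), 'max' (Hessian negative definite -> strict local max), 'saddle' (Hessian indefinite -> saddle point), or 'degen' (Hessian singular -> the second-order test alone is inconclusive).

Compute the Hessian H = grad^2 f:
  H = [[-4, -2], [-2, -1]]
Verify stationarity: grad f(x*) = H x* + g = (0, 0).
Eigenvalues of H: -5, 0.
H has a zero eigenvalue (singular; negative semidefinite but not definite), so H is neither positive definite, negative definite, nor indefinite. The second-order test alone is inconclusive -> degen.
(Indeed, f is constant along the null direction of H through x*, so x* is not a strict local extremum.)

degen


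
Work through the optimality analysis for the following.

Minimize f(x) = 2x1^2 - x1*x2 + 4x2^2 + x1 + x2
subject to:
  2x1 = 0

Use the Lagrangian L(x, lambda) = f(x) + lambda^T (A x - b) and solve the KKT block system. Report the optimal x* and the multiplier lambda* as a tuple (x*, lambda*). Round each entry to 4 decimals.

Form the Lagrangian:
  L(x, lambda) = (1/2) x^T Q x + c^T x + lambda^T (A x - b)
Stationarity (grad_x L = 0): Q x + c + A^T lambda = 0.
Primal feasibility: A x = b.

This gives the KKT block system:
  [ Q   A^T ] [ x     ]   [-c ]
  [ A    0  ] [ lambda ] = [ b ]

Solving the linear system:
  x*      = (0, -0.125)
  lambda* = (-0.5625)
  f(x*)   = -0.0625

x* = (0, -0.125), lambda* = (-0.5625)


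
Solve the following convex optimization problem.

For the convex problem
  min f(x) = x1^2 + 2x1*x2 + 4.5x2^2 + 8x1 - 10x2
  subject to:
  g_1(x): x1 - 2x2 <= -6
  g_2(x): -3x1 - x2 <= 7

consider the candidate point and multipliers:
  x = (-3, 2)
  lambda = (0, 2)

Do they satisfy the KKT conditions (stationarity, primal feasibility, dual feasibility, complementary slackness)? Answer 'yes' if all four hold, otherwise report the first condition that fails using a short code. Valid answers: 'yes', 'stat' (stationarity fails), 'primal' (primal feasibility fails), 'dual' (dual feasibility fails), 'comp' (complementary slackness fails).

Gradient of f: grad f(x) = Q x + c = (6, 2)
Constraint values g_i(x) = a_i^T x - b_i:
  g_1((-3, 2)) = -1
  g_2((-3, 2)) = 0
Stationarity residual: grad f(x) + sum_i lambda_i a_i = (0, 0)
  -> stationarity OK
Primal feasibility (all g_i <= 0): OK
Dual feasibility (all lambda_i >= 0): OK
Complementary slackness (lambda_i * g_i(x) = 0 for all i): OK

Verdict: yes, KKT holds.

yes


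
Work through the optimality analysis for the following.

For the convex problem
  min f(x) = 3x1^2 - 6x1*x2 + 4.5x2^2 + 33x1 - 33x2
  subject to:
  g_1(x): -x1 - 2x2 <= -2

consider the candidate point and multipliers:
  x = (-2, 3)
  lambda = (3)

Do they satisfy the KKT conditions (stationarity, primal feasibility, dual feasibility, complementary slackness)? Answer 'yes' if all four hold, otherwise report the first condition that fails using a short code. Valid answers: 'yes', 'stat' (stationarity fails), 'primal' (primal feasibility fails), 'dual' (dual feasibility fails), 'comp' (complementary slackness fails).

Gradient of f: grad f(x) = Q x + c = (3, 6)
Constraint values g_i(x) = a_i^T x - b_i:
  g_1((-2, 3)) = -2
Stationarity residual: grad f(x) + sum_i lambda_i a_i = (0, 0)
  -> stationarity OK
Primal feasibility (all g_i <= 0): OK
Dual feasibility (all lambda_i >= 0): OK
Complementary slackness (lambda_i * g_i(x) = 0 for all i): FAILS

Verdict: the first failing condition is complementary_slackness -> comp.

comp


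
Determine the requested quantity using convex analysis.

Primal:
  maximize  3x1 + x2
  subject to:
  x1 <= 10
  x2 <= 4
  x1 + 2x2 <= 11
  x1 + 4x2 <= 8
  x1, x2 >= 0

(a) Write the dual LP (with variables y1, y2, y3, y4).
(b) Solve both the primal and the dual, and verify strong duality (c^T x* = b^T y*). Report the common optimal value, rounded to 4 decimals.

The standard primal-dual pair for 'max c^T x s.t. A x <= b, x >= 0' is:
  Dual:  min b^T y  s.t.  A^T y >= c,  y >= 0.

So the dual LP is:
  minimize  10y1 + 4y2 + 11y3 + 8y4
  subject to:
    y1 + y3 + y4 >= 3
    y2 + 2y3 + 4y4 >= 1
    y1, y2, y3, y4 >= 0

Solving the primal: x* = (8, 0).
  primal value c^T x* = 24.
Solving the dual: y* = (0, 0, 0, 3).
  dual value b^T y* = 24.
Strong duality: c^T x* = b^T y*. Confirmed.

24


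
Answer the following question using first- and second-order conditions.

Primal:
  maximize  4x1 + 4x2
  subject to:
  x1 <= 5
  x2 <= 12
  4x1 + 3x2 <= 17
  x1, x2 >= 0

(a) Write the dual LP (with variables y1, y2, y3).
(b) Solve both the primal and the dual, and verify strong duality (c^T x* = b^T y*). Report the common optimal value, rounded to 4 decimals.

The standard primal-dual pair for 'max c^T x s.t. A x <= b, x >= 0' is:
  Dual:  min b^T y  s.t.  A^T y >= c,  y >= 0.

So the dual LP is:
  minimize  5y1 + 12y2 + 17y3
  subject to:
    y1 + 4y3 >= 4
    y2 + 3y3 >= 4
    y1, y2, y3 >= 0

Solving the primal: x* = (0, 5.6667).
  primal value c^T x* = 22.6667.
Solving the dual: y* = (0, 0, 1.3333).
  dual value b^T y* = 22.6667.
Strong duality: c^T x* = b^T y*. Confirmed.

22.6667


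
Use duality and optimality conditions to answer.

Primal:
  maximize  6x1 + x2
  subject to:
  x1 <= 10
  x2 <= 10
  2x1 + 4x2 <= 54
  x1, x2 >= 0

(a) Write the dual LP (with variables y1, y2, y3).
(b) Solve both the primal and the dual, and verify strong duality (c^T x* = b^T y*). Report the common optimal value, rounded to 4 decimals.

The standard primal-dual pair for 'max c^T x s.t. A x <= b, x >= 0' is:
  Dual:  min b^T y  s.t.  A^T y >= c,  y >= 0.

So the dual LP is:
  minimize  10y1 + 10y2 + 54y3
  subject to:
    y1 + 2y3 >= 6
    y2 + 4y3 >= 1
    y1, y2, y3 >= 0

Solving the primal: x* = (10, 8.5).
  primal value c^T x* = 68.5.
Solving the dual: y* = (5.5, 0, 0.25).
  dual value b^T y* = 68.5.
Strong duality: c^T x* = b^T y*. Confirmed.

68.5


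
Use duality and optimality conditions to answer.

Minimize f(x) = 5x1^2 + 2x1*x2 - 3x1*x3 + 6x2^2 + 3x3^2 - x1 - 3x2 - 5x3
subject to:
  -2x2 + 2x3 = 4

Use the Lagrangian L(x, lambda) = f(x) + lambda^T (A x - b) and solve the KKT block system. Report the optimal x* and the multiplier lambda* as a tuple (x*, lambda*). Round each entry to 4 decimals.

Form the Lagrangian:
  L(x, lambda) = (1/2) x^T Q x + c^T x + lambda^T (A x - b)
Stationarity (grad_x L = 0): Q x + c + A^T lambda = 0.
Primal feasibility: A x = b.

This gives the KKT block system:
  [ Q   A^T ] [ x     ]   [-c ]
  [ A    0  ] [ lambda ] = [ b ]

Solving the linear system:
  x*      = (0.6816, -0.1844, 1.8156)
  lambda* = (-1.9246)
  f(x*)   = -0.7542

x* = (0.6816, -0.1844, 1.8156), lambda* = (-1.9246)


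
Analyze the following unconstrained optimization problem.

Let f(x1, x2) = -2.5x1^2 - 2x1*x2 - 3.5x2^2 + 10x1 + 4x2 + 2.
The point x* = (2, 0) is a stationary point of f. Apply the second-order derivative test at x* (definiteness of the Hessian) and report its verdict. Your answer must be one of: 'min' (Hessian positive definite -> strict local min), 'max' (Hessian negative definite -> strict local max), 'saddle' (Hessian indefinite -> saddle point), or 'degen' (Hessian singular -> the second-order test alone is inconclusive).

Compute the Hessian H = grad^2 f:
  H = [[-5, -2], [-2, -7]]
Verify stationarity: grad f(x*) = H x* + g = (0, 0).
Eigenvalues of H: -8.2361, -3.7639.
Both eigenvalues < 0, so H is negative definite -> x* is a strict local max.

max


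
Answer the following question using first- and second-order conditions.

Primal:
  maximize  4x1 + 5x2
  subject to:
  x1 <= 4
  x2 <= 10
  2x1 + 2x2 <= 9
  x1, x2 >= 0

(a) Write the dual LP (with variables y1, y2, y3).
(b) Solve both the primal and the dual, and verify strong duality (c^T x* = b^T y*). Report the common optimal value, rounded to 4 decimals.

The standard primal-dual pair for 'max c^T x s.t. A x <= b, x >= 0' is:
  Dual:  min b^T y  s.t.  A^T y >= c,  y >= 0.

So the dual LP is:
  minimize  4y1 + 10y2 + 9y3
  subject to:
    y1 + 2y3 >= 4
    y2 + 2y3 >= 5
    y1, y2, y3 >= 0

Solving the primal: x* = (0, 4.5).
  primal value c^T x* = 22.5.
Solving the dual: y* = (0, 0, 2.5).
  dual value b^T y* = 22.5.
Strong duality: c^T x* = b^T y*. Confirmed.

22.5
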